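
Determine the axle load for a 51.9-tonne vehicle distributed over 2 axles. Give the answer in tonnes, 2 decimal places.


Load per axle = total weight / number of axles
Load = 51.9 / 2
Load = 25.95 tonnes

25.95


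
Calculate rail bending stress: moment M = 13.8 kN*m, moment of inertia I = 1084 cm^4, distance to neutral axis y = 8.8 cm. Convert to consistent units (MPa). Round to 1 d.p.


Convert units:
M = 13.8 kN*m = 13800000 N*mm
y = 8.8 cm = 88 mm
I = 1084 cm^4 = 10840000 mm^4
sigma = 13800000 * 88 / 10840000
sigma = 112.0 MPa

112.0


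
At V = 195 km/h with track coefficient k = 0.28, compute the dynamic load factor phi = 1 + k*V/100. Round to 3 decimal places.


phi = 1 + k * V / 100
phi = 1 + 0.28 * 195 / 100
phi = 1 + 0.546
phi = 1.546

1.546


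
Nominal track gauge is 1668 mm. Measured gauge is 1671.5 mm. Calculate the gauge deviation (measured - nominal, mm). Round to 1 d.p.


Deviation = measured - nominal
Deviation = 1671.5 - 1668
Deviation = 3.5 mm

3.5


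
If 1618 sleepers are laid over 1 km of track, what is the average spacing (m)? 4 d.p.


Spacing = 1000 m / number of sleepers
Spacing = 1000 / 1618
Spacing = 0.6180 m

0.6180


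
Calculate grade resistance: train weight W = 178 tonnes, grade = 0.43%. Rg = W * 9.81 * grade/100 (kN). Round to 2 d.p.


Rg = W * 9.81 * grade / 100
Rg = 178 * 9.81 * 0.43 / 100
Rg = 1746.18 * 0.0043
Rg = 7.51 kN

7.51


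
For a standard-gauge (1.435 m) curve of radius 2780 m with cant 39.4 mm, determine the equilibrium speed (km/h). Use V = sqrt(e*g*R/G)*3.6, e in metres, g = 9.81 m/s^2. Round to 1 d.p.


Convert cant: e = 39.4 mm = 0.0394 m
V_ms = sqrt(0.0394 * 9.81 * 2780 / 1.435)
V_ms = sqrt(748.786704) = 27.364 m/s
V = 27.364 * 3.6 = 98.5 km/h

98.5


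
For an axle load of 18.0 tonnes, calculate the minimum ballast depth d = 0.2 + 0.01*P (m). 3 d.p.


d = 0.2 + 0.01 * 18.0
d = 0.2 + 0.18
d = 0.380 m

0.380


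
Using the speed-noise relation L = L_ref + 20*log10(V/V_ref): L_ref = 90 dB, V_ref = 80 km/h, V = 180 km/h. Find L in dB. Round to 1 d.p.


V/V_ref = 180 / 80 = 2.25
log10(2.25) = 0.352183
20 * 0.352183 = 7.0437
L = 90 + 7.0437 = 97.0 dB

97.0


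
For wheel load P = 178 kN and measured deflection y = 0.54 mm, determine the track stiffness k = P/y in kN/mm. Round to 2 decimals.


Track stiffness k = P / y
k = 178 / 0.54
k = 329.63 kN/mm

329.63


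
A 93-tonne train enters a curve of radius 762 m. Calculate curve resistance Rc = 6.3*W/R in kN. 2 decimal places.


Rc = 6.3 * W / R
Rc = 6.3 * 93 / 762
Rc = 585.9 / 762
Rc = 0.77 kN

0.77


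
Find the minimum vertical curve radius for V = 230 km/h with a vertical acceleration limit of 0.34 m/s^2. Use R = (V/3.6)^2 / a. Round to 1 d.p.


Convert speed: V = 230 / 3.6 = 63.8889 m/s
V^2 = 4081.7901 m^2/s^2
R_v = 4081.7901 / 0.34
R_v = 12005.3 m

12005.3


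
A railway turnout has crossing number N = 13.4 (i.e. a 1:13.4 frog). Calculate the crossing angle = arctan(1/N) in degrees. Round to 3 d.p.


1/N = 1/13.4 = 0.074627
angle = arctan(0.074627) = 0.074489 rad
angle = 0.074489 * 180/pi = 4.268 degrees

4.268


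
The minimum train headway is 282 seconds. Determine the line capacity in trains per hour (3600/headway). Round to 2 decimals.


Capacity = 3600 / headway
Capacity = 3600 / 282
Capacity = 12.77 trains/hour

12.77


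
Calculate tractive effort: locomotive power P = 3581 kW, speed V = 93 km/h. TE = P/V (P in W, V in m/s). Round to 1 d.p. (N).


Convert: P = 3581 kW = 3581000 W
V = 93 / 3.6 = 25.8333 m/s
TE = 3581000 / 25.8333
TE = 138619.4 N

138619.4


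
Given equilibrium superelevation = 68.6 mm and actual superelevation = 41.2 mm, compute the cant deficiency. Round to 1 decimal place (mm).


Cant deficiency = equilibrium cant - actual cant
CD = 68.6 - 41.2
CD = 27.4 mm

27.4


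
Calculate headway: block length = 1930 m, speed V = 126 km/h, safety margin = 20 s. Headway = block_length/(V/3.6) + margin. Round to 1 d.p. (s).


V = 126 / 3.6 = 35.0 m/s
Block traversal time = 1930 / 35.0 = 55.1429 s
Headway = 55.1429 + 20
Headway = 75.1 s

75.1


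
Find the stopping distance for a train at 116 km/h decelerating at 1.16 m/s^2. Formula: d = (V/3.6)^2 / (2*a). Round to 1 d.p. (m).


Convert speed: V = 116 / 3.6 = 32.2222 m/s
V^2 = 1038.2716
d = 1038.2716 / (2 * 1.16)
d = 1038.2716 / 2.32
d = 447.5 m

447.5


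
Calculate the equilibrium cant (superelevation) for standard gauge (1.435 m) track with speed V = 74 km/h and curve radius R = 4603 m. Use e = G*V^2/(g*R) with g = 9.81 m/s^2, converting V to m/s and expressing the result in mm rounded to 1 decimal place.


Convert speed: V = 74 / 3.6 = 20.5556 m/s
Apply formula: e = 1.435 * 20.5556^2 / (9.81 * 4603)
e = 1.435 * 422.5309 / 45155.43
e = 0.013428 m = 13.4 mm

13.4


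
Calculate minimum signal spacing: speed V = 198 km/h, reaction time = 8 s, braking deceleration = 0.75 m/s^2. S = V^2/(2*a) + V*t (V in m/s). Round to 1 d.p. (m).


V = 198 / 3.6 = 55.0 m/s
Braking distance = 55.0^2 / (2*0.75) = 2016.6667 m
Sighting distance = 55.0 * 8 = 440.0 m
S = 2016.6667 + 440.0 = 2456.7 m

2456.7


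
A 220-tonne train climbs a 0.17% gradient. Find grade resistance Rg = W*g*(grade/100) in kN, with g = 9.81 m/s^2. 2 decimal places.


Rg = W * 9.81 * grade / 100
Rg = 220 * 9.81 * 0.17 / 100
Rg = 2158.2 * 0.0017
Rg = 3.67 kN

3.67


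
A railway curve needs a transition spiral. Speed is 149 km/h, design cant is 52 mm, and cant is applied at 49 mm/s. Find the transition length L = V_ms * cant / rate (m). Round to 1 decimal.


Convert speed: V = 149 / 3.6 = 41.3889 m/s
L = 41.3889 * 52 / 49
L = 2152.2222 / 49
L = 43.9 m

43.9


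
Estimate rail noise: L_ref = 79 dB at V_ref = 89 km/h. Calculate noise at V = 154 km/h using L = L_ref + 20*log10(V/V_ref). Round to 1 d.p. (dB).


V/V_ref = 154 / 89 = 1.730337
log10(1.730337) = 0.238131
20 * 0.238131 = 4.7626
L = 79 + 4.7626 = 83.8 dB

83.8


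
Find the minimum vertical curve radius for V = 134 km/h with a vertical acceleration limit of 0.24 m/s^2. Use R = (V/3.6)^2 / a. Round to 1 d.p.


Convert speed: V = 134 / 3.6 = 37.2222 m/s
V^2 = 1385.4938 m^2/s^2
R_v = 1385.4938 / 0.24
R_v = 5772.9 m

5772.9


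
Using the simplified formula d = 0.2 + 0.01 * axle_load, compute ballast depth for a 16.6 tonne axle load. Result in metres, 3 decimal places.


d = 0.2 + 0.01 * 16.6
d = 0.2 + 0.166
d = 0.366 m

0.366


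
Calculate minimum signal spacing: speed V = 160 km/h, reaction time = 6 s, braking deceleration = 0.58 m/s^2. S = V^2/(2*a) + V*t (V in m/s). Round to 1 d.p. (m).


V = 160 / 3.6 = 44.4444 m/s
Braking distance = 44.4444^2 / (2*0.58) = 1702.8523 m
Sighting distance = 44.4444 * 6 = 266.6667 m
S = 1702.8523 + 266.6667 = 1969.5 m

1969.5


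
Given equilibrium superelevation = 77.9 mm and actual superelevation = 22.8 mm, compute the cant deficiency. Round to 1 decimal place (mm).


Cant deficiency = equilibrium cant - actual cant
CD = 77.9 - 22.8
CD = 55.1 mm

55.1


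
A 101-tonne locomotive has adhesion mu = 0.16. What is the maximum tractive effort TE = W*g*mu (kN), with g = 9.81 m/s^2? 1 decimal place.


TE_max = W * g * mu
TE_max = 101 * 9.81 * 0.16
TE_max = 990.81 * 0.16
TE_max = 158.5 kN

158.5


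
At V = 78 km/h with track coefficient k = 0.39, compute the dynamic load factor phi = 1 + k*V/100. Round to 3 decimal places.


phi = 1 + k * V / 100
phi = 1 + 0.39 * 78 / 100
phi = 1 + 0.3042
phi = 1.304

1.304


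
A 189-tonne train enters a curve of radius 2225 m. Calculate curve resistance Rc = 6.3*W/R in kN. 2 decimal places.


Rc = 6.3 * W / R
Rc = 6.3 * 189 / 2225
Rc = 1190.7 / 2225
Rc = 0.54 kN

0.54


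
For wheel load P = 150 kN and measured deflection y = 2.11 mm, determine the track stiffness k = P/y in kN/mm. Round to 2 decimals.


Track stiffness k = P / y
k = 150 / 2.11
k = 71.09 kN/mm

71.09


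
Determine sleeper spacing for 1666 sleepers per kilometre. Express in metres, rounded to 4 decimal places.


Spacing = 1000 m / number of sleepers
Spacing = 1000 / 1666
Spacing = 0.6002 m

0.6002


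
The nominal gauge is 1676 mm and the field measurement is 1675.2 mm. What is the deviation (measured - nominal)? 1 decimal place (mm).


Deviation = measured - nominal
Deviation = 1675.2 - 1676
Deviation = -0.8 mm

-0.8


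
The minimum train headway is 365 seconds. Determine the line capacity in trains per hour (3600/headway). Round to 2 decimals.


Capacity = 3600 / headway
Capacity = 3600 / 365
Capacity = 9.86 trains/hour

9.86


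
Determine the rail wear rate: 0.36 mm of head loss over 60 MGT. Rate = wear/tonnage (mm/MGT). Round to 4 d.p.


Wear rate = total wear / cumulative tonnage
Rate = 0.36 / 60
Rate = 0.0060 mm/MGT

0.0060


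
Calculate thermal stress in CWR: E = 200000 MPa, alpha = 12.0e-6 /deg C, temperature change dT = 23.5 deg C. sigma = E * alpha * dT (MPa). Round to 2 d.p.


sigma = E * alpha * dT
sigma = 200000 * 12.0e-6 * 23.5
sigma = 2.4 * 23.5
sigma = 56.40 MPa

56.40


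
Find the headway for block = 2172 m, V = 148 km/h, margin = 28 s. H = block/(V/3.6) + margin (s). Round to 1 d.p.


V = 148 / 3.6 = 41.1111 m/s
Block traversal time = 2172 / 41.1111 = 52.8324 s
Headway = 52.8324 + 28
Headway = 80.8 s

80.8


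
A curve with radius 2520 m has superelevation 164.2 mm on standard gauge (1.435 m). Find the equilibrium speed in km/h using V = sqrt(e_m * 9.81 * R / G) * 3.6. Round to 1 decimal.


Convert cant: e = 164.2 mm = 0.1642 m
V_ms = sqrt(0.1642 * 9.81 * 2520 / 1.435)
V_ms = sqrt(2828.725463) = 53.1858 m/s
V = 53.1858 * 3.6 = 191.5 km/h

191.5


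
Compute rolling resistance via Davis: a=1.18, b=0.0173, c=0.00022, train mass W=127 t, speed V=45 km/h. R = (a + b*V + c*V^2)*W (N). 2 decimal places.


b*V = 0.0173 * 45 = 0.7785
c*V^2 = 0.00022 * 2025 = 0.4455
R_per_t = 1.18 + 0.7785 + 0.4455 = 2.404 N/t
R_total = 2.404 * 127 = 305.31 N

305.31


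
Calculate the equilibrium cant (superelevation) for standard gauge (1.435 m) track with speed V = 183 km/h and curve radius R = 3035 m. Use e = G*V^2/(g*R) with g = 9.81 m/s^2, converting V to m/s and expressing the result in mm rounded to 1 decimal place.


Convert speed: V = 183 / 3.6 = 50.8333 m/s
Apply formula: e = 1.435 * 50.8333^2 / (9.81 * 3035)
e = 1.435 * 2584.0278 / 29773.35
e = 0.124544 m = 124.5 mm

124.5


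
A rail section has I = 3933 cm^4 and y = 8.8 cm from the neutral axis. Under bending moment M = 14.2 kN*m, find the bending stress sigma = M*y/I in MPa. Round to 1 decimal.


Convert units:
M = 14.2 kN*m = 14200000 N*mm
y = 8.8 cm = 88 mm
I = 3933 cm^4 = 39330000 mm^4
sigma = 14200000 * 88 / 39330000
sigma = 31.8 MPa

31.8


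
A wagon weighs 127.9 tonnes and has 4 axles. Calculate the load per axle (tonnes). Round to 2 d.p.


Load per axle = total weight / number of axles
Load = 127.9 / 4
Load = 31.98 tonnes

31.98


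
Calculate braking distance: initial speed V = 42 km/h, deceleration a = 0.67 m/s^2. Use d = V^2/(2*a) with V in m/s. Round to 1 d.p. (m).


Convert speed: V = 42 / 3.6 = 11.6667 m/s
V^2 = 136.1111
d = 136.1111 / (2 * 0.67)
d = 136.1111 / 1.34
d = 101.6 m

101.6


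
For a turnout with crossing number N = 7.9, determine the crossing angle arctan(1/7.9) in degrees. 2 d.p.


1/N = 1/7.9 = 0.126582
angle = arctan(0.126582) = 0.125913 rad
angle = 0.125913 * 180/pi = 7.21 degrees

7.21


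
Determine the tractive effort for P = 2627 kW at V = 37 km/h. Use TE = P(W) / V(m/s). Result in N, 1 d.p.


Convert: P = 2627 kW = 2627000 W
V = 37 / 3.6 = 10.2778 m/s
TE = 2627000 / 10.2778
TE = 255600.0 N

255600.0


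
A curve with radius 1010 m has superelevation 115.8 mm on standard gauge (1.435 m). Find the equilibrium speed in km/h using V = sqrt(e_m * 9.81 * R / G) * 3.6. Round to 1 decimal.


Convert cant: e = 115.8 mm = 0.1158 m
V_ms = sqrt(0.1158 * 9.81 * 1010 / 1.435)
V_ms = sqrt(799.552599) = 28.2764 m/s
V = 28.2764 * 3.6 = 101.8 km/h

101.8


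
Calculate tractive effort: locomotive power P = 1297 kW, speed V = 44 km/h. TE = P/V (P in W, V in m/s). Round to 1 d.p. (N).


Convert: P = 1297 kW = 1297000 W
V = 44 / 3.6 = 12.2222 m/s
TE = 1297000 / 12.2222
TE = 106118.2 N

106118.2


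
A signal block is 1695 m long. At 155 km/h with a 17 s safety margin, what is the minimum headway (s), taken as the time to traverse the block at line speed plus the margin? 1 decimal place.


V = 155 / 3.6 = 43.0556 m/s
Block traversal time = 1695 / 43.0556 = 39.3677 s
Headway = 39.3677 + 17
Headway = 56.4 s

56.4


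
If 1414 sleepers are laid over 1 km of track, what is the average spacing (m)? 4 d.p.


Spacing = 1000 m / number of sleepers
Spacing = 1000 / 1414
Spacing = 0.7072 m

0.7072


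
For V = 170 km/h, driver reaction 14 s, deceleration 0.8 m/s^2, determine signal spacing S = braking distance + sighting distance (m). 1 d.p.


V = 170 / 3.6 = 47.2222 m/s
Braking distance = 47.2222^2 / (2*0.8) = 1393.7114 m
Sighting distance = 47.2222 * 14 = 661.1111 m
S = 1393.7114 + 661.1111 = 2054.8 m

2054.8


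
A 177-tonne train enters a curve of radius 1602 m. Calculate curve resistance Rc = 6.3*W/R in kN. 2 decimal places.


Rc = 6.3 * W / R
Rc = 6.3 * 177 / 1602
Rc = 1115.1 / 1602
Rc = 0.70 kN

0.70


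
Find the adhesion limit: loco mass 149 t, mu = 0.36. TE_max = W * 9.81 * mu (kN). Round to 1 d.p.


TE_max = W * g * mu
TE_max = 149 * 9.81 * 0.36
TE_max = 1461.69 * 0.36
TE_max = 526.2 kN

526.2


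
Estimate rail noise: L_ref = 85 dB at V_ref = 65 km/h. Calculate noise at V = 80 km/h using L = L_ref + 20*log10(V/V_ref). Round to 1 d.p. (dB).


V/V_ref = 80 / 65 = 1.230769
log10(1.230769) = 0.090177
20 * 0.090177 = 1.8035
L = 85 + 1.8035 = 86.8 dB

86.8


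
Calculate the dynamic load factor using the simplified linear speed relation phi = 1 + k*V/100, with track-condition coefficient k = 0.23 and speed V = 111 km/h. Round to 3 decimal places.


phi = 1 + k * V / 100
phi = 1 + 0.23 * 111 / 100
phi = 1 + 0.2553
phi = 1.255

1.255


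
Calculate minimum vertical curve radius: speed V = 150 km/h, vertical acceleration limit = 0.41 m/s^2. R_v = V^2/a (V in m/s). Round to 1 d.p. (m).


Convert speed: V = 150 / 3.6 = 41.6667 m/s
V^2 = 1736.1111 m^2/s^2
R_v = 1736.1111 / 0.41
R_v = 4234.4 m

4234.4


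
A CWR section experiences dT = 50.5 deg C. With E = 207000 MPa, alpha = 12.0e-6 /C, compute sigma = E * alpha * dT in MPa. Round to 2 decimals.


sigma = E * alpha * dT
sigma = 207000 * 12.0e-6 * 50.5
sigma = 2.484 * 50.5
sigma = 125.44 MPa

125.44


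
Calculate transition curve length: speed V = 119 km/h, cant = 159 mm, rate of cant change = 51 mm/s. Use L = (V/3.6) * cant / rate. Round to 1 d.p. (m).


Convert speed: V = 119 / 3.6 = 33.0556 m/s
L = 33.0556 * 159 / 51
L = 5255.8333 / 51
L = 103.1 m

103.1


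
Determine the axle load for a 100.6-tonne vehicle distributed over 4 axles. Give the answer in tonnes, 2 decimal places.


Load per axle = total weight / number of axles
Load = 100.6 / 4
Load = 25.15 tonnes

25.15


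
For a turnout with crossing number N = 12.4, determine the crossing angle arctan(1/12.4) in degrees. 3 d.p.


1/N = 1/12.4 = 0.080645
angle = arctan(0.080645) = 0.080471 rad
angle = 0.080471 * 180/pi = 4.611 degrees

4.611


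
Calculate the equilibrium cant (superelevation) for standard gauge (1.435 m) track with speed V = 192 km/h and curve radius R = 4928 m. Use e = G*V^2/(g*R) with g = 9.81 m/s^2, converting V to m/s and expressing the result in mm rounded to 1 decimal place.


Convert speed: V = 192 / 3.6 = 53.3333 m/s
Apply formula: e = 1.435 * 53.3333^2 / (9.81 * 4928)
e = 1.435 * 2844.4444 / 48343.68
e = 0.084433 m = 84.4 mm

84.4


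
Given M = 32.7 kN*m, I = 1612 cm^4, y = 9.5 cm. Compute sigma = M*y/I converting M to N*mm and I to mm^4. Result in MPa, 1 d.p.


Convert units:
M = 32.7 kN*m = 32700000 N*mm
y = 9.5 cm = 95 mm
I = 1612 cm^4 = 16120000 mm^4
sigma = 32700000 * 95 / 16120000
sigma = 192.7 MPa

192.7


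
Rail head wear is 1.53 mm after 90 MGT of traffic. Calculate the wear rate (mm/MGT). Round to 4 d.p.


Wear rate = total wear / cumulative tonnage
Rate = 1.53 / 90
Rate = 0.0170 mm/MGT

0.0170


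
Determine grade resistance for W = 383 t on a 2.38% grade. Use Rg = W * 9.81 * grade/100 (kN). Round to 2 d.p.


Rg = W * 9.81 * grade / 100
Rg = 383 * 9.81 * 2.38 / 100
Rg = 3757.23 * 0.0238
Rg = 89.42 kN

89.42


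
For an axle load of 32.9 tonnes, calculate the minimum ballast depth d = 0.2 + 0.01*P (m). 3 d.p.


d = 0.2 + 0.01 * 32.9
d = 0.2 + 0.329
d = 0.529 m

0.529


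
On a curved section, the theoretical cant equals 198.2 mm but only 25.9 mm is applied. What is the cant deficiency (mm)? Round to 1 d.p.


Cant deficiency = equilibrium cant - actual cant
CD = 198.2 - 25.9
CD = 172.3 mm

172.3


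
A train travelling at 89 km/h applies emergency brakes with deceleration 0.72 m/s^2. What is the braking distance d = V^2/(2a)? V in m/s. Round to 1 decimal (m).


Convert speed: V = 89 / 3.6 = 24.7222 m/s
V^2 = 611.1883
d = 611.1883 / (2 * 0.72)
d = 611.1883 / 1.44
d = 424.4 m

424.4


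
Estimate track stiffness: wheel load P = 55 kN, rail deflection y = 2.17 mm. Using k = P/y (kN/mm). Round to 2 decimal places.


Track stiffness k = P / y
k = 55 / 2.17
k = 25.35 kN/mm

25.35


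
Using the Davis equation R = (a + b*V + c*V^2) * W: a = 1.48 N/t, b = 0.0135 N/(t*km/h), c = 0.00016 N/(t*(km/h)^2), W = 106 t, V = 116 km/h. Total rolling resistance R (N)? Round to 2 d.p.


b*V = 0.0135 * 116 = 1.566
c*V^2 = 0.00016 * 13456 = 2.15296
R_per_t = 1.48 + 1.566 + 2.15296 = 5.19896 N/t
R_total = 5.19896 * 106 = 551.09 N

551.09


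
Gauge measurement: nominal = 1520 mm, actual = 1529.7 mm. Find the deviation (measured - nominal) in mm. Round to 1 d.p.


Deviation = measured - nominal
Deviation = 1529.7 - 1520
Deviation = 9.7 mm

9.7


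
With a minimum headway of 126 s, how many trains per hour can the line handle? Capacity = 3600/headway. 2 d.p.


Capacity = 3600 / headway
Capacity = 3600 / 126
Capacity = 28.57 trains/hour

28.57


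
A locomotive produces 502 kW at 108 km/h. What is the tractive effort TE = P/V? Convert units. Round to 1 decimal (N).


Convert: P = 502 kW = 502000 W
V = 108 / 3.6 = 30.0 m/s
TE = 502000 / 30.0
TE = 16733.3 N

16733.3


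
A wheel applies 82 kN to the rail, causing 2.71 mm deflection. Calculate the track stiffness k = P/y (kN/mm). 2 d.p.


Track stiffness k = P / y
k = 82 / 2.71
k = 30.26 kN/mm

30.26


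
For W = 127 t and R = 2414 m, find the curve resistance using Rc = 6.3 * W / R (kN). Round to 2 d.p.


Rc = 6.3 * W / R
Rc = 6.3 * 127 / 2414
Rc = 800.1 / 2414
Rc = 0.33 kN

0.33


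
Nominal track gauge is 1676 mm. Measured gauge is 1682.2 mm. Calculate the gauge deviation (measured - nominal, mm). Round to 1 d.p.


Deviation = measured - nominal
Deviation = 1682.2 - 1676
Deviation = 6.2 mm

6.2


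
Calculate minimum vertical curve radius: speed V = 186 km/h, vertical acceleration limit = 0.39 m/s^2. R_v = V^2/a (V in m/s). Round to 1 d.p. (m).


Convert speed: V = 186 / 3.6 = 51.6667 m/s
V^2 = 2669.4444 m^2/s^2
R_v = 2669.4444 / 0.39
R_v = 6844.7 m

6844.7


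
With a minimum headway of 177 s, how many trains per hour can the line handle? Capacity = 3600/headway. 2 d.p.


Capacity = 3600 / headway
Capacity = 3600 / 177
Capacity = 20.34 trains/hour

20.34


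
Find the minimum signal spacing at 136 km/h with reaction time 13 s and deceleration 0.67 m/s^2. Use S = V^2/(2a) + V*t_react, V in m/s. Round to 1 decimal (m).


V = 136 / 3.6 = 37.7778 m/s
Braking distance = 37.7778^2 / (2*0.67) = 1065.0451 m
Sighting distance = 37.7778 * 13 = 491.1111 m
S = 1065.0451 + 491.1111 = 1556.2 m

1556.2


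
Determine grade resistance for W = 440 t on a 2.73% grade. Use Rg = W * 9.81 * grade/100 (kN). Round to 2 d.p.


Rg = W * 9.81 * grade / 100
Rg = 440 * 9.81 * 2.73 / 100
Rg = 4316.4 * 0.0273
Rg = 117.84 kN

117.84


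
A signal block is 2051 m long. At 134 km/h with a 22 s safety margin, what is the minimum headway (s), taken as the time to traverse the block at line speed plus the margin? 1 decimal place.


V = 134 / 3.6 = 37.2222 m/s
Block traversal time = 2051 / 37.2222 = 55.1015 s
Headway = 55.1015 + 22
Headway = 77.1 s

77.1


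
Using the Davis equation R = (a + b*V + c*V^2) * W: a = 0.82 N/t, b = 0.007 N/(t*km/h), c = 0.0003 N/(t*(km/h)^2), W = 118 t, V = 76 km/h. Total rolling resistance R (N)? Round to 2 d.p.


b*V = 0.007 * 76 = 0.532
c*V^2 = 0.0003 * 5776 = 1.7328
R_per_t = 0.82 + 0.532 + 1.7328 = 3.0848 N/t
R_total = 3.0848 * 118 = 364.01 N

364.01


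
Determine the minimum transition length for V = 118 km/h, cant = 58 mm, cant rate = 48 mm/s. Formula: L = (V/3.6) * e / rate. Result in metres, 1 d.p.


Convert speed: V = 118 / 3.6 = 32.7778 m/s
L = 32.7778 * 58 / 48
L = 1901.1111 / 48
L = 39.6 m

39.6


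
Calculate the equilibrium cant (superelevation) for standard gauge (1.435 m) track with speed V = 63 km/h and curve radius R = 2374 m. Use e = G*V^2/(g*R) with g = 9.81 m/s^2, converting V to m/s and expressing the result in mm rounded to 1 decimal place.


Convert speed: V = 63 / 3.6 = 17.5 m/s
Apply formula: e = 1.435 * 17.5^2 / (9.81 * 2374)
e = 1.435 * 306.25 / 23288.94
e = 0.01887 m = 18.9 mm

18.9


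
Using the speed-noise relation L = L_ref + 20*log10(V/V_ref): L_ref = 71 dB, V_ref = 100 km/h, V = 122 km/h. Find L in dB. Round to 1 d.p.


V/V_ref = 122 / 100 = 1.22
log10(1.22) = 0.08636
20 * 0.08636 = 1.7272
L = 71 + 1.7272 = 72.7 dB

72.7


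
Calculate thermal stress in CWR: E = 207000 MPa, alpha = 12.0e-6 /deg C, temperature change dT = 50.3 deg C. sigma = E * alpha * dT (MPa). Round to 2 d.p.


sigma = E * alpha * dT
sigma = 207000 * 12.0e-6 * 50.3
sigma = 2.484 * 50.3
sigma = 124.95 MPa

124.95


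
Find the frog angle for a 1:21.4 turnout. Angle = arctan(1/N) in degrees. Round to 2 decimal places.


1/N = 1/21.4 = 0.046729
angle = arctan(0.046729) = 0.046695 rad
angle = 0.046695 * 180/pi = 2.68 degrees

2.68


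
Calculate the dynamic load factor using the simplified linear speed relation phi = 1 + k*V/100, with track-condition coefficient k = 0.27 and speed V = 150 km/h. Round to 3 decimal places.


phi = 1 + k * V / 100
phi = 1 + 0.27 * 150 / 100
phi = 1 + 0.405
phi = 1.405

1.405


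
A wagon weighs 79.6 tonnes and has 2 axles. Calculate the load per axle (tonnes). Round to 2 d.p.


Load per axle = total weight / number of axles
Load = 79.6 / 2
Load = 39.80 tonnes

39.80


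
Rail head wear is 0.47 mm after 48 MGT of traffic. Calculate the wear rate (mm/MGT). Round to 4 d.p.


Wear rate = total wear / cumulative tonnage
Rate = 0.47 / 48
Rate = 0.0098 mm/MGT

0.0098


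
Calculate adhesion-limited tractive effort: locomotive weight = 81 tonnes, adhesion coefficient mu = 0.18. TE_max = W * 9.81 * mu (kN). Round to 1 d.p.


TE_max = W * g * mu
TE_max = 81 * 9.81 * 0.18
TE_max = 794.61 * 0.18
TE_max = 143.0 kN

143.0


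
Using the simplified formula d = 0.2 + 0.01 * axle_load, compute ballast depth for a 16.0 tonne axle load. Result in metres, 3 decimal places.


d = 0.2 + 0.01 * 16.0
d = 0.2 + 0.16
d = 0.360 m

0.360


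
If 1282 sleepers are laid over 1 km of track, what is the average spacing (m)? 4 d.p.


Spacing = 1000 m / number of sleepers
Spacing = 1000 / 1282
Spacing = 0.7800 m

0.7800


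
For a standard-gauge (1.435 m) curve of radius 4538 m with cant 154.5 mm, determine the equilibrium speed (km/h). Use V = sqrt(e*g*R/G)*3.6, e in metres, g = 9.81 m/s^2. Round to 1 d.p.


Convert cant: e = 154.5 mm = 0.1545 m
V_ms = sqrt(0.1545 * 9.81 * 4538 / 1.435)
V_ms = sqrt(4793.029275) = 69.2317 m/s
V = 69.2317 * 3.6 = 249.2 km/h

249.2


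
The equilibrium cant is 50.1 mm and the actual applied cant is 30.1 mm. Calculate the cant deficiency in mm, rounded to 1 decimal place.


Cant deficiency = equilibrium cant - actual cant
CD = 50.1 - 30.1
CD = 20.0 mm

20.0


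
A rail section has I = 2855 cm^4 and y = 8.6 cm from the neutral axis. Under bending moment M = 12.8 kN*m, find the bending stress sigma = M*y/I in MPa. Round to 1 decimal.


Convert units:
M = 12.8 kN*m = 12800000 N*mm
y = 8.6 cm = 86 mm
I = 2855 cm^4 = 28550000 mm^4
sigma = 12800000 * 86 / 28550000
sigma = 38.6 MPa

38.6


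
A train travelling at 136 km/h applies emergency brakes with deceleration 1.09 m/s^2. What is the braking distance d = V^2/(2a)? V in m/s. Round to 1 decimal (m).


Convert speed: V = 136 / 3.6 = 37.7778 m/s
V^2 = 1427.1605
d = 1427.1605 / (2 * 1.09)
d = 1427.1605 / 2.18
d = 654.7 m

654.7


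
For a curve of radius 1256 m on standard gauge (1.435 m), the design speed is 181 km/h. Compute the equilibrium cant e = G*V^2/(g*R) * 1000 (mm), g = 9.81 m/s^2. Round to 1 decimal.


Convert speed: V = 181 / 3.6 = 50.2778 m/s
Apply formula: e = 1.435 * 50.2778^2 / (9.81 * 1256)
e = 1.435 * 2527.8549 / 12321.36
e = 0.294405 m = 294.4 mm

294.4


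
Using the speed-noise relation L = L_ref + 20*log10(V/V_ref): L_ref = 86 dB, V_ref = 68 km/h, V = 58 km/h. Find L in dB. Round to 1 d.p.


V/V_ref = 58 / 68 = 0.852941
log10(0.852941) = -0.069081
20 * -0.069081 = -1.3816
L = 86 + -1.3816 = 84.6 dB

84.6


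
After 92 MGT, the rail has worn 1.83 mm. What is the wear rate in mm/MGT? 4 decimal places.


Wear rate = total wear / cumulative tonnage
Rate = 1.83 / 92
Rate = 0.0199 mm/MGT

0.0199


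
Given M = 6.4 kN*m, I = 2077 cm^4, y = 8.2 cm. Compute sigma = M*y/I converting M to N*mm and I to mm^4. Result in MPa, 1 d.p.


Convert units:
M = 6.4 kN*m = 6400000 N*mm
y = 8.2 cm = 82 mm
I = 2077 cm^4 = 20770000 mm^4
sigma = 6400000 * 82 / 20770000
sigma = 25.3 MPa

25.3


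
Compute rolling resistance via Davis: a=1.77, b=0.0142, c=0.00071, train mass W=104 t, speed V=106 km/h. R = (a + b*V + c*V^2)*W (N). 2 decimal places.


b*V = 0.0142 * 106 = 1.5052
c*V^2 = 0.00071 * 11236 = 7.97756
R_per_t = 1.77 + 1.5052 + 7.97756 = 11.25276 N/t
R_total = 11.25276 * 104 = 1170.29 N

1170.29


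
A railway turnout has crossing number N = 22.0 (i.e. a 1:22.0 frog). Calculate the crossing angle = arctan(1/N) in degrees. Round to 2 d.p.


1/N = 1/22.0 = 0.045455
angle = arctan(0.045455) = 0.045423 rad
angle = 0.045423 * 180/pi = 2.60 degrees

2.60


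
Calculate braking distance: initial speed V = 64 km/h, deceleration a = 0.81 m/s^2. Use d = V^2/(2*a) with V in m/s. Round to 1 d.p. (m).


Convert speed: V = 64 / 3.6 = 17.7778 m/s
V^2 = 316.0494
d = 316.0494 / (2 * 0.81)
d = 316.0494 / 1.62
d = 195.1 m

195.1


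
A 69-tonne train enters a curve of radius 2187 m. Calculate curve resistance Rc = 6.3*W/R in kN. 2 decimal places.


Rc = 6.3 * W / R
Rc = 6.3 * 69 / 2187
Rc = 434.7 / 2187
Rc = 0.20 kN

0.20


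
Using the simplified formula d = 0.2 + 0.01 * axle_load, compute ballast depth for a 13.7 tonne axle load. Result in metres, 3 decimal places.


d = 0.2 + 0.01 * 13.7
d = 0.2 + 0.137
d = 0.337 m

0.337


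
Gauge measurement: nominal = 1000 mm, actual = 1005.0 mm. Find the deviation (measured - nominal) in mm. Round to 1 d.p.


Deviation = measured - nominal
Deviation = 1005.0 - 1000
Deviation = 5.0 mm

5.0


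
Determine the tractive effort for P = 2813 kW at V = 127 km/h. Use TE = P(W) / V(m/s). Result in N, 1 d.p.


Convert: P = 2813 kW = 2813000 W
V = 127 / 3.6 = 35.2778 m/s
TE = 2813000 / 35.2778
TE = 79738.6 N

79738.6


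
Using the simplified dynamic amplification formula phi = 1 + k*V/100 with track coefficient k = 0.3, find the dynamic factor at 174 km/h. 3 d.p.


phi = 1 + k * V / 100
phi = 1 + 0.3 * 174 / 100
phi = 1 + 0.522
phi = 1.522

1.522


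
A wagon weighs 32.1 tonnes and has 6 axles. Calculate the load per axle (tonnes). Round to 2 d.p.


Load per axle = total weight / number of axles
Load = 32.1 / 6
Load = 5.35 tonnes

5.35


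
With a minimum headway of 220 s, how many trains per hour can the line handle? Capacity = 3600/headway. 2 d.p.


Capacity = 3600 / headway
Capacity = 3600 / 220
Capacity = 16.36 trains/hour

16.36


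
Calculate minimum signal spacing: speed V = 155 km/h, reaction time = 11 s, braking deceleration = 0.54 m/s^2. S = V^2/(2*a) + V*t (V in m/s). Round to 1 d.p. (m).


V = 155 / 3.6 = 43.0556 m/s
Braking distance = 43.0556^2 / (2*0.54) = 1716.4638 m
Sighting distance = 43.0556 * 11 = 473.6111 m
S = 1716.4638 + 473.6111 = 2190.1 m

2190.1


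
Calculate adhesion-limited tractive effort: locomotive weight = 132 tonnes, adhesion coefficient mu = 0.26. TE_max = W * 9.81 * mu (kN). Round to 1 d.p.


TE_max = W * g * mu
TE_max = 132 * 9.81 * 0.26
TE_max = 1294.92 * 0.26
TE_max = 336.7 kN

336.7


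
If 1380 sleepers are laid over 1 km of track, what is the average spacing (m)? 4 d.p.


Spacing = 1000 m / number of sleepers
Spacing = 1000 / 1380
Spacing = 0.7246 m

0.7246


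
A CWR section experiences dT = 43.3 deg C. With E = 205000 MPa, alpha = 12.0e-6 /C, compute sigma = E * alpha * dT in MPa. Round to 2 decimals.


sigma = E * alpha * dT
sigma = 205000 * 12.0e-6 * 43.3
sigma = 2.46 * 43.3
sigma = 106.52 MPa

106.52


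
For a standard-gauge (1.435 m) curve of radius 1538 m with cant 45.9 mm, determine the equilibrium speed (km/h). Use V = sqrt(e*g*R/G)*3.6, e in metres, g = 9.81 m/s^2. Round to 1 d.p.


Convert cant: e = 45.9 mm = 0.0459 m
V_ms = sqrt(0.0459 * 9.81 * 1538 / 1.435)
V_ms = sqrt(482.598677) = 21.9681 m/s
V = 21.9681 * 3.6 = 79.1 km/h

79.1


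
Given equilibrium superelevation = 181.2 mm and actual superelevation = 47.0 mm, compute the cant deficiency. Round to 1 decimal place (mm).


Cant deficiency = equilibrium cant - actual cant
CD = 181.2 - 47.0
CD = 134.2 mm

134.2


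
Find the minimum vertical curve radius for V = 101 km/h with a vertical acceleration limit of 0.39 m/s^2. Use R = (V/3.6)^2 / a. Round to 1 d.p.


Convert speed: V = 101 / 3.6 = 28.0556 m/s
V^2 = 787.1142 m^2/s^2
R_v = 787.1142 / 0.39
R_v = 2018.2 m

2018.2


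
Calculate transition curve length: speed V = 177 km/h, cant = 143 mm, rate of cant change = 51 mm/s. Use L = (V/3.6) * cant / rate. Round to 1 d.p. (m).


Convert speed: V = 177 / 3.6 = 49.1667 m/s
L = 49.1667 * 143 / 51
L = 7030.8333 / 51
L = 137.9 m

137.9


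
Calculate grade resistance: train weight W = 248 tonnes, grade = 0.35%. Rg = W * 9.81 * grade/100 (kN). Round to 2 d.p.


Rg = W * 9.81 * grade / 100
Rg = 248 * 9.81 * 0.35 / 100
Rg = 2432.88 * 0.0035
Rg = 8.52 kN

8.52


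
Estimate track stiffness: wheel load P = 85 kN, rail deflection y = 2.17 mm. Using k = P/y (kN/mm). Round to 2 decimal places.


Track stiffness k = P / y
k = 85 / 2.17
k = 39.17 kN/mm

39.17


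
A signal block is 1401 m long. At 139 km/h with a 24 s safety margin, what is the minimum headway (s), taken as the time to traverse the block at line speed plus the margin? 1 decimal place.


V = 139 / 3.6 = 38.6111 m/s
Block traversal time = 1401 / 38.6111 = 36.2849 s
Headway = 36.2849 + 24
Headway = 60.3 s

60.3


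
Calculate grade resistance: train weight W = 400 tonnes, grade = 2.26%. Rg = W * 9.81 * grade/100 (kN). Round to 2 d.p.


Rg = W * 9.81 * grade / 100
Rg = 400 * 9.81 * 2.26 / 100
Rg = 3924.0 * 0.0226
Rg = 88.68 kN

88.68


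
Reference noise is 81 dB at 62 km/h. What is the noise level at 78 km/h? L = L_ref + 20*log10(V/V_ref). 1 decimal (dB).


V/V_ref = 78 / 62 = 1.258065
log10(1.258065) = 0.099703
20 * 0.099703 = 1.9941
L = 81 + 1.9941 = 83.0 dB

83.0


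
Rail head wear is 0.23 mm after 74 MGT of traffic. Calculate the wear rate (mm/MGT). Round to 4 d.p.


Wear rate = total wear / cumulative tonnage
Rate = 0.23 / 74
Rate = 0.0031 mm/MGT

0.0031


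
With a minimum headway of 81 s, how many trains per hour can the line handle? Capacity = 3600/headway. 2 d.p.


Capacity = 3600 / headway
Capacity = 3600 / 81
Capacity = 44.44 trains/hour

44.44


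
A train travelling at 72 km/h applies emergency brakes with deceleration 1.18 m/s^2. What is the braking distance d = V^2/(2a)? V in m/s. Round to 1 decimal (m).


Convert speed: V = 72 / 3.6 = 20.0 m/s
V^2 = 400.0
d = 400.0 / (2 * 1.18)
d = 400.0 / 2.36
d = 169.5 m

169.5


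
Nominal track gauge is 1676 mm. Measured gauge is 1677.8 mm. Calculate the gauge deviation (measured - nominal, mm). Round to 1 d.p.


Deviation = measured - nominal
Deviation = 1677.8 - 1676
Deviation = 1.8 mm

1.8


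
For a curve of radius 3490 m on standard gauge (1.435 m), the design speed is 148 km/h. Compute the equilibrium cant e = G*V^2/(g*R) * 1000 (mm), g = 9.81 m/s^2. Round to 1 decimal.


Convert speed: V = 148 / 3.6 = 41.1111 m/s
Apply formula: e = 1.435 * 41.1111^2 / (9.81 * 3490)
e = 1.435 * 1690.1235 / 34236.9
e = 0.07084 m = 70.8 mm

70.8


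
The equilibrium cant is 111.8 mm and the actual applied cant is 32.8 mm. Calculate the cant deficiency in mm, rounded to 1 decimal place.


Cant deficiency = equilibrium cant - actual cant
CD = 111.8 - 32.8
CD = 79.0 mm

79.0


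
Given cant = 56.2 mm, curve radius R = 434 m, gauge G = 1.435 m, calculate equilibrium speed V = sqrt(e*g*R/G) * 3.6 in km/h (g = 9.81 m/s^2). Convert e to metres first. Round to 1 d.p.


Convert cant: e = 56.2 mm = 0.0562 m
V_ms = sqrt(0.0562 * 9.81 * 434 / 1.435)
V_ms = sqrt(166.741288) = 12.9128 m/s
V = 12.9128 * 3.6 = 46.5 km/h

46.5


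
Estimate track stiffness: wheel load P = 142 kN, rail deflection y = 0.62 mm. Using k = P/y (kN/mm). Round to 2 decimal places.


Track stiffness k = P / y
k = 142 / 0.62
k = 229.03 kN/mm

229.03


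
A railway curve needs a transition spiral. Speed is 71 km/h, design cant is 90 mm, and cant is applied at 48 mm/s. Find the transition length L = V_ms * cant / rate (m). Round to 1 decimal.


Convert speed: V = 71 / 3.6 = 19.7222 m/s
L = 19.7222 * 90 / 48
L = 1775.0 / 48
L = 37.0 m

37.0


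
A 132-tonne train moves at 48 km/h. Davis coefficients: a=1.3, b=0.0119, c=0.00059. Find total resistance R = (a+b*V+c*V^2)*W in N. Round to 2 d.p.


b*V = 0.0119 * 48 = 0.5712
c*V^2 = 0.00059 * 2304 = 1.35936
R_per_t = 1.3 + 0.5712 + 1.35936 = 3.23056 N/t
R_total = 3.23056 * 132 = 426.43 N

426.43


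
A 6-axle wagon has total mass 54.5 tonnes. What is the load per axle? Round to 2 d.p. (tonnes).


Load per axle = total weight / number of axles
Load = 54.5 / 6
Load = 9.08 tonnes

9.08


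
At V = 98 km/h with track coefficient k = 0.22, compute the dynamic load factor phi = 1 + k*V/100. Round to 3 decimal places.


phi = 1 + k * V / 100
phi = 1 + 0.22 * 98 / 100
phi = 1 + 0.2156
phi = 1.216

1.216


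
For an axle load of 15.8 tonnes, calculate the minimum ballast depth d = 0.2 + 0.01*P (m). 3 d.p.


d = 0.2 + 0.01 * 15.8
d = 0.2 + 0.158
d = 0.358 m

0.358


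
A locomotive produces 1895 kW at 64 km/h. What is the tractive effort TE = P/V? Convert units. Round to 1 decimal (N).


Convert: P = 1895 kW = 1895000 W
V = 64 / 3.6 = 17.7778 m/s
TE = 1895000 / 17.7778
TE = 106593.8 N

106593.8


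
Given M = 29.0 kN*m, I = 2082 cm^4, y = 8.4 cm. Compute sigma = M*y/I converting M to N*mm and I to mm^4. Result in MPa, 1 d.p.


Convert units:
M = 29.0 kN*m = 29000000 N*mm
y = 8.4 cm = 84 mm
I = 2082 cm^4 = 20820000 mm^4
sigma = 29000000 * 84 / 20820000
sigma = 117.0 MPa

117.0


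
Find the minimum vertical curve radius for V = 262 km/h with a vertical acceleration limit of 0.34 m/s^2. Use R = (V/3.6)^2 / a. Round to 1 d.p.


Convert speed: V = 262 / 3.6 = 72.7778 m/s
V^2 = 5296.6049 m^2/s^2
R_v = 5296.6049 / 0.34
R_v = 15578.2 m

15578.2


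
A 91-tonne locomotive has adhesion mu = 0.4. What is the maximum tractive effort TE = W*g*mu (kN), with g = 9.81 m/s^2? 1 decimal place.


TE_max = W * g * mu
TE_max = 91 * 9.81 * 0.4
TE_max = 892.71 * 0.4
TE_max = 357.1 kN

357.1


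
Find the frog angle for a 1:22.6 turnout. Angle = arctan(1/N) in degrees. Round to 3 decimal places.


1/N = 1/22.6 = 0.044248
angle = arctan(0.044248) = 0.044219 rad
angle = 0.044219 * 180/pi = 2.534 degrees

2.534


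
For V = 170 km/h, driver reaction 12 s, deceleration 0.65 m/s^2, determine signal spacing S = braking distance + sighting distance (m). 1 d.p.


V = 170 / 3.6 = 47.2222 m/s
Braking distance = 47.2222^2 / (2*0.65) = 1715.3371 m
Sighting distance = 47.2222 * 12 = 566.6667 m
S = 1715.3371 + 566.6667 = 2282.0 m

2282.0


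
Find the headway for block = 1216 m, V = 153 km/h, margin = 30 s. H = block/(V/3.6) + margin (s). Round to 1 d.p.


V = 153 / 3.6 = 42.5 m/s
Block traversal time = 1216 / 42.5 = 28.6118 s
Headway = 28.6118 + 30
Headway = 58.6 s

58.6


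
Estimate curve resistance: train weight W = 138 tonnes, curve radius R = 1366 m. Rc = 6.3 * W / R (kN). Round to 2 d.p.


Rc = 6.3 * W / R
Rc = 6.3 * 138 / 1366
Rc = 869.4 / 1366
Rc = 0.64 kN

0.64


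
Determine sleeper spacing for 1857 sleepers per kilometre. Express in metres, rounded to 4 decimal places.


Spacing = 1000 m / number of sleepers
Spacing = 1000 / 1857
Spacing = 0.5385 m

0.5385


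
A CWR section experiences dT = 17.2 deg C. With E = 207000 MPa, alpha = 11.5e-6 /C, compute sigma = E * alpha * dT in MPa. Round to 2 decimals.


sigma = E * alpha * dT
sigma = 207000 * 11.5e-6 * 17.2
sigma = 2.3805 * 17.2
sigma = 40.94 MPa

40.94


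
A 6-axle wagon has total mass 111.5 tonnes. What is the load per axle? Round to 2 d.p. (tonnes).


Load per axle = total weight / number of axles
Load = 111.5 / 6
Load = 18.58 tonnes

18.58


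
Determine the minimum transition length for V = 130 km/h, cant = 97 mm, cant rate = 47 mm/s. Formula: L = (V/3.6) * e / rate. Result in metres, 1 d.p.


Convert speed: V = 130 / 3.6 = 36.1111 m/s
L = 36.1111 * 97 / 47
L = 3502.7778 / 47
L = 74.5 m

74.5


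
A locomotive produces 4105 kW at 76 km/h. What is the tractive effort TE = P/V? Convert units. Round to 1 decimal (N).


Convert: P = 4105 kW = 4105000 W
V = 76 / 3.6 = 21.1111 m/s
TE = 4105000 / 21.1111
TE = 194447.4 N

194447.4


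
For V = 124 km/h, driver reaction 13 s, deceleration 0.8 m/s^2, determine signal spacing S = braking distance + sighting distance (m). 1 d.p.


V = 124 / 3.6 = 34.4444 m/s
Braking distance = 34.4444^2 / (2*0.8) = 741.5123 m
Sighting distance = 34.4444 * 13 = 447.7778 m
S = 741.5123 + 447.7778 = 1189.3 m

1189.3


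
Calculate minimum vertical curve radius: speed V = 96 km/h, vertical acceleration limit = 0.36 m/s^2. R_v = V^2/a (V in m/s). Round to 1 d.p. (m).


Convert speed: V = 96 / 3.6 = 26.6667 m/s
V^2 = 711.1111 m^2/s^2
R_v = 711.1111 / 0.36
R_v = 1975.3 m

1975.3


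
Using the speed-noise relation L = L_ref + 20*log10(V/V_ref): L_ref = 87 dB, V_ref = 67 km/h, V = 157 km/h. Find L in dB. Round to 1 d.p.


V/V_ref = 157 / 67 = 2.343284
log10(2.343284) = 0.369825
20 * 0.369825 = 7.3965
L = 87 + 7.3965 = 94.4 dB

94.4


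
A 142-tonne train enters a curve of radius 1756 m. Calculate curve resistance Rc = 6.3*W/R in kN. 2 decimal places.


Rc = 6.3 * W / R
Rc = 6.3 * 142 / 1756
Rc = 894.6 / 1756
Rc = 0.51 kN

0.51


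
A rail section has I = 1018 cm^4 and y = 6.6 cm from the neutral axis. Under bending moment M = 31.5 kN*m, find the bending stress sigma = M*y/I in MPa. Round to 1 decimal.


Convert units:
M = 31.5 kN*m = 31500000 N*mm
y = 6.6 cm = 66 mm
I = 1018 cm^4 = 10180000 mm^4
sigma = 31500000 * 66 / 10180000
sigma = 204.2 MPa

204.2


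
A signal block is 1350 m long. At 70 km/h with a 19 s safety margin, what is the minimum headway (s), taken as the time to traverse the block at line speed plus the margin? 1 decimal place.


V = 70 / 3.6 = 19.4444 m/s
Block traversal time = 1350 / 19.4444 = 69.4286 s
Headway = 69.4286 + 19
Headway = 88.4 s

88.4
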